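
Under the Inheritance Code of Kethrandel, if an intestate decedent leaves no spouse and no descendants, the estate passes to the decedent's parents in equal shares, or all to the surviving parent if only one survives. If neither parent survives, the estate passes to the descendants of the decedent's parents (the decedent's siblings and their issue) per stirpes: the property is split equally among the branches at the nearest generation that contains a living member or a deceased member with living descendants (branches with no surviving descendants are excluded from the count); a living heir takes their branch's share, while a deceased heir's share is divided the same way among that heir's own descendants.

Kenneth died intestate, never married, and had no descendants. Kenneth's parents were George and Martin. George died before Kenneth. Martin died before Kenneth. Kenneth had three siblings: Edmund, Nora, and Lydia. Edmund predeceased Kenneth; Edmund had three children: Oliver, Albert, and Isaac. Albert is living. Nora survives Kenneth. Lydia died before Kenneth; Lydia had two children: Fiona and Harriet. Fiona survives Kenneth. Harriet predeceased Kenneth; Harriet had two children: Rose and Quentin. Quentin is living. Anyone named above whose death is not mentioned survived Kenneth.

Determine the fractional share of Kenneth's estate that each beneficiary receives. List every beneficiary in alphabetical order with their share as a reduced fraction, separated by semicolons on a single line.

Albert 1/9; Fiona 1/6; Isaac 1/9; Nora 1/3; Oliver 1/9; Quentin 1/12; Rose 1/12

Neither parent survives and there are no descendants, so the estate passes to Kenneth's siblings and their issue per stirpes.
The estate is divided into 3 equal shares of 1/3 among Edmund, Nora, Lydia.
Edmund predeceased; the 1/3 allotted to Edmund's branch passes to Edmund's issue by representation.
The 1/3 is divided into 3 equal shares of 1/9 among Oliver, Albert, Isaac.
Oliver is living and takes 1/9.
Albert is living and takes 1/9.
Isaac is living and takes 1/9.
Nora is living and takes 1/3.
Lydia predeceased; the 1/3 allotted to Lydia's branch passes to Lydia's issue by representation.
The 1/3 is divided into 2 equal shares of 1/6 among Fiona, Harriet.
Fiona is living and takes 1/6.
Harriet predeceased; the 1/6 allotted to Harriet's branch passes to Harriet's issue by representation.
The 1/6 is divided into 2 equal shares of 1/12 among Rose, Quentin.
Rose is living and takes 1/12.
Quentin is living and takes 1/12.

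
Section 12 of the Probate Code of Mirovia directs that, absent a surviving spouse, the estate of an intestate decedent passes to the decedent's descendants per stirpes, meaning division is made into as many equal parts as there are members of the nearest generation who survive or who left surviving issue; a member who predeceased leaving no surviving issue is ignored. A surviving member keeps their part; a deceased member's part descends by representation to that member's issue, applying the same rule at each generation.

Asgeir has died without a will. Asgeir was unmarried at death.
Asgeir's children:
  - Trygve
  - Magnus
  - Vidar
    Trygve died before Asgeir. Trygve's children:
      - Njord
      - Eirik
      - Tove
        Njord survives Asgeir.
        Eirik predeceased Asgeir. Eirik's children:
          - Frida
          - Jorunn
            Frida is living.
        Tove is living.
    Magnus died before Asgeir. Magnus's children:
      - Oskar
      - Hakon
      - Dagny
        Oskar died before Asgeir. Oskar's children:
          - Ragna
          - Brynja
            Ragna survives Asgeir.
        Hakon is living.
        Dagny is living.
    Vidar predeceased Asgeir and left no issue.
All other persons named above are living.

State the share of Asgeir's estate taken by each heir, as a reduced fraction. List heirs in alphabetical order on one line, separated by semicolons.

Brynja 1/12; Dagny 1/6; Frida 1/12; Hakon 1/6; Jorunn 1/12; Njord 1/6; Ragna 1/12; Tove 1/6

There is no surviving spouse, so the entire estate passes to Asgeir's descendants per stirpes.
Vidar left no surviving issue, so that branch lapses and is disregarded.
The estate is divided into 2 equal shares of 1/2 among Trygve, Magnus.
Trygve predeceased; the 1/2 allotted to Trygve's branch passes to Trygve's issue by representation.
The 1/2 is divided into 3 equal shares of 1/6 among Njord, Eirik, Tove.
Njord is living and takes 1/6.
Eirik predeceased; the 1/6 allotted to Eirik's branch passes to Eirik's issue by representation.
The 1/6 is divided into 2 equal shares of 1/12 among Frida, Jorunn.
Frida is living and takes 1/12.
Jorunn is living and takes 1/12.
Tove is living and takes 1/6.
Magnus predeceased; the 1/2 allotted to Magnus's branch passes to Magnus's issue by representation.
The 1/2 is divided into 3 equal shares of 1/6 among Oskar, Hakon, Dagny.
Oskar predeceased; the 1/6 allotted to Oskar's branch passes to Oskar's issue by representation.
The 1/6 is divided into 2 equal shares of 1/12 among Ragna, Brynja.
Ragna is living and takes 1/12.
Brynja is living and takes 1/12.
Hakon is living and takes 1/6.
Dagny is living and takes 1/6.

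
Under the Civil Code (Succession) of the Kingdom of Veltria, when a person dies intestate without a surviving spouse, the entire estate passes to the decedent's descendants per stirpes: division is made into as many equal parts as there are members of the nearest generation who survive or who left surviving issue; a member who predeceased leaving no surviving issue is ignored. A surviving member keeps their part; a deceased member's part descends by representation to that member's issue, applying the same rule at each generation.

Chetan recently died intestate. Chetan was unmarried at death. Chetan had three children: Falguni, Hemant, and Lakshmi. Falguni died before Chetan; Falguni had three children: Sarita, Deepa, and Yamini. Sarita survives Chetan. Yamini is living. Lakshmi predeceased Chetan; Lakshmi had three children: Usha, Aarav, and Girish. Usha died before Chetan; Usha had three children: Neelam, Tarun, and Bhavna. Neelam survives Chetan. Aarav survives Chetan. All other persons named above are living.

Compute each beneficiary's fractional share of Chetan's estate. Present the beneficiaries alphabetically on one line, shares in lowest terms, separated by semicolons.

Aarav 1/9; Bhavna 1/27; Deepa 1/9; Girish 1/9; Hemant 1/3; Neelam 1/27; Sarita 1/9; Tarun 1/27; Yamini 1/9

There is no surviving spouse, so the entire estate passes to Chetan's descendants per stirpes.
The estate is divided into 3 equal shares of 1/3 among Falguni, Hemant, Lakshmi.
Falguni predeceased; the 1/3 allotted to Falguni's branch passes to Falguni's issue by representation.
The 1/3 is divided into 3 equal shares of 1/9 among Sarita, Deepa, Yamini.
Sarita is living and takes 1/9.
Deepa is living and takes 1/9.
Yamini is living and takes 1/9.
Hemant is living and takes 1/3.
Lakshmi predeceased; the 1/3 allotted to Lakshmi's branch passes to Lakshmi's issue by representation.
The 1/3 is divided into 3 equal shares of 1/9 among Usha, Aarav, Girish.
Usha predeceased; the 1/9 allotted to Usha's branch passes to Usha's issue by representation.
The 1/9 is divided into 3 equal shares of 1/27 among Neelam, Tarun, Bhavna.
Neelam is living and takes 1/27.
Tarun is living and takes 1/27.
Bhavna is living and takes 1/27.
Aarav is living and takes 1/9.
Girish is living and takes 1/9.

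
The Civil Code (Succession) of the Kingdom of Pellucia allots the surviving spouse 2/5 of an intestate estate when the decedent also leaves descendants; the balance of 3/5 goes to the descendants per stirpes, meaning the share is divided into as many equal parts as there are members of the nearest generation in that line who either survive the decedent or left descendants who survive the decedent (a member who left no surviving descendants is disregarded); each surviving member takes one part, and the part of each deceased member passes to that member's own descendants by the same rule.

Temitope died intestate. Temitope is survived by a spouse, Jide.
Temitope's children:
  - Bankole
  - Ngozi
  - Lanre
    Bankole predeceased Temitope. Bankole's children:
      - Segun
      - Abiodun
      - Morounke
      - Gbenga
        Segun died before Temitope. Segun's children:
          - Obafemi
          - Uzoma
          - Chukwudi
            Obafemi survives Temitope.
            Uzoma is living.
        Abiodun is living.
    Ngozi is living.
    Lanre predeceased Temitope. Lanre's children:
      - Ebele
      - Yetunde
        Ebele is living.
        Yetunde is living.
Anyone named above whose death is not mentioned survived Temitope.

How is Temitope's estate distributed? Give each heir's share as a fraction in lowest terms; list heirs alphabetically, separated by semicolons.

Jide, as surviving spouse, takes 2/5.
The remaining 3/5 passes to Temitope's descendants per stirpes.
The 3/5 is divided into 3 equal shares of 1/5 among Bankole, Ngozi, Lanre.
Bankole predeceased; the 1/5 allotted to Bankole's branch passes to Bankole's issue by representation.
The 1/5 is divided into 4 equal shares of 1/20 among Segun, Abiodun, Morounke, Gbenga.
Segun predeceased; the 1/20 allotted to Segun's branch passes to Segun's issue by representation.
The 1/20 is divided into 3 equal shares of 1/60 among Obafemi, Uzoma, Chukwudi.
Obafemi is living and takes 1/60.
Uzoma is living and takes 1/60.
Chukwudi is living and takes 1/60.
Abiodun is living and takes 1/20.
Morounke is living and takes 1/20.
Gbenga is living and takes 1/20.
Ngozi is living and takes 1/5.
Lanre predeceased; the 1/5 allotted to Lanre's branch passes to Lanre's issue by representation.
The 1/5 is divided into 2 equal shares of 1/10 among Ebele, Yetunde.
Ebele is living and takes 1/10.
Yetunde is living and takes 1/10.

Abiodun 1/20; Chukwudi 1/60; Ebele 1/10; Gbenga 1/20; Jide 2/5; Morounke 1/20; Ngozi 1/5; Obafemi 1/60; Uzoma 1/60; Yetunde 1/10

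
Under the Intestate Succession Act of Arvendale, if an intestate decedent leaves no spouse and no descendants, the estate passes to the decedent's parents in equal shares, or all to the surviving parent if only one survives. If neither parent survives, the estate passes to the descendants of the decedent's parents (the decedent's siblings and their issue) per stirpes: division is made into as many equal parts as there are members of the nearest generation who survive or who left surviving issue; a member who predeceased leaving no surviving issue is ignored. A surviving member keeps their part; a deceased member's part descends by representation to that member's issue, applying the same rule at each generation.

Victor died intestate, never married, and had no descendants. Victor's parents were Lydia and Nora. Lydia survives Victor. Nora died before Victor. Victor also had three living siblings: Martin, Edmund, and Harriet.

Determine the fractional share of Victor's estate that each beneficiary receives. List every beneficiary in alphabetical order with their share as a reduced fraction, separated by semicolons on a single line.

Only one parent, Lydia, survives, so Lydia takes the entire estate. The siblings take nothing because a surviving parent has priority.

Lydia 1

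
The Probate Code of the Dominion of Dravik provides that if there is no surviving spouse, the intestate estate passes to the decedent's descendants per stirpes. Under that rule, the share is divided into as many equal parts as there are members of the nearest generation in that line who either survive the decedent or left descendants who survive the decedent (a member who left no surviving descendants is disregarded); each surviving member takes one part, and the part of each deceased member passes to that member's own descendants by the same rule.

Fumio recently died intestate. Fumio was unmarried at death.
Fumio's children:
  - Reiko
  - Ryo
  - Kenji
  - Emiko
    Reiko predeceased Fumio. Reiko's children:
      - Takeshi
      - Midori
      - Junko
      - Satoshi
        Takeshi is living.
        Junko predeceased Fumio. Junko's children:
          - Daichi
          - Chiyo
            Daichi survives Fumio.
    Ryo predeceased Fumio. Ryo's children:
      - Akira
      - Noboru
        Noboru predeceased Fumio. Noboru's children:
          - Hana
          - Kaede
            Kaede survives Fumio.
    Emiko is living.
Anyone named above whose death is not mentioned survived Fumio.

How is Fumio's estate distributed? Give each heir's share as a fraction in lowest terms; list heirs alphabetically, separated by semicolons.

Akira 1/8; Chiyo 1/32; Daichi 1/32; Emiko 1/4; Hana 1/16; Kaede 1/16; Kenji 1/4; Midori 1/16; Satoshi 1/16; Takeshi 1/16

There is no surviving spouse, so the entire estate passes to Fumio's descendants per stirpes.
The estate is divided into 4 equal shares of 1/4 among Reiko, Ryo, Kenji, Emiko.
Reiko predeceased; the 1/4 allotted to Reiko's branch passes to Reiko's issue by representation.
The 1/4 is divided into 4 equal shares of 1/16 among Takeshi, Midori, Junko, Satoshi.
Takeshi is living and takes 1/16.
Midori is living and takes 1/16.
Junko predeceased; the 1/16 allotted to Junko's branch passes to Junko's issue by representation.
The 1/16 is divided into 2 equal shares of 1/32 among Daichi, Chiyo.
Daichi is living and takes 1/32.
Chiyo is living and takes 1/32.
Satoshi is living and takes 1/16.
Ryo predeceased; the 1/4 allotted to Ryo's branch passes to Ryo's issue by representation.
The 1/4 is divided into 2 equal shares of 1/8 among Akira, Noboru.
Akira is living and takes 1/8.
Noboru predeceased; the 1/8 allotted to Noboru's branch passes to Noboru's issue by representation.
The 1/8 is divided into 2 equal shares of 1/16 among Hana, Kaede.
Hana is living and takes 1/16.
Kaede is living and takes 1/16.
Kenji is living and takes 1/4.
Emiko is living and takes 1/4.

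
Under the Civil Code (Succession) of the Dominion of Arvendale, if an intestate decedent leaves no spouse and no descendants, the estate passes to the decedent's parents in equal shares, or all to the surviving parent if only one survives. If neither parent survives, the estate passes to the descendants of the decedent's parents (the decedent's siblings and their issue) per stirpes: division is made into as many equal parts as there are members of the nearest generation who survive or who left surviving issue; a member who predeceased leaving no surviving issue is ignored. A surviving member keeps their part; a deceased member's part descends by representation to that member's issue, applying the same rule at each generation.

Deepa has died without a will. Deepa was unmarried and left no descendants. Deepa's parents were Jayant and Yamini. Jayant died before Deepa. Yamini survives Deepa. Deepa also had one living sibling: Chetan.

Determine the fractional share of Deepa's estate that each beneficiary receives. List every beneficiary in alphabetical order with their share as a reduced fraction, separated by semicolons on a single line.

Only one parent, Yamini, survives, so Yamini takes the entire estate. The siblings take nothing because a surviving parent has priority.

Yamini 1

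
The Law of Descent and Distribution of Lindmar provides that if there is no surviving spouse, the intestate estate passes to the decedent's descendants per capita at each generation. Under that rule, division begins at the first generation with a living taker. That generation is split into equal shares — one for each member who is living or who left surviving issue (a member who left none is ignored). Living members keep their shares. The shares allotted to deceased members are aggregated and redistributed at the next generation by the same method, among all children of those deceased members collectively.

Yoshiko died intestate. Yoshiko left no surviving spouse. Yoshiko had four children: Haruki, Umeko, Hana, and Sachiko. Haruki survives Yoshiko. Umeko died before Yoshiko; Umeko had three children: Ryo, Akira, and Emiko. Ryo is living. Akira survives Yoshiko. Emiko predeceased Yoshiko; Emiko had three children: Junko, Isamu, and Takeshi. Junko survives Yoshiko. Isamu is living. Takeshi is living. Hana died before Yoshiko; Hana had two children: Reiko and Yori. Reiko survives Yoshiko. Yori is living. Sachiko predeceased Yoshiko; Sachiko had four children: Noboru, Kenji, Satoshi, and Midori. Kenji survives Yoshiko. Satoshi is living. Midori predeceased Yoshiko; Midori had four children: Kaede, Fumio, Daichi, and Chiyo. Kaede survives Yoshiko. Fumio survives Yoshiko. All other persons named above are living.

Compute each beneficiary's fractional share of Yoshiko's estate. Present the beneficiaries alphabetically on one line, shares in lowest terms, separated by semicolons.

Akira 1/12; Chiyo 1/42; Daichi 1/42; Fumio 1/42; Haruki 1/4; Isamu 1/42; Junko 1/42; Kaede 1/42; Kenji 1/12; Noboru 1/12; Reiko 1/12; Ryo 1/12; Satoshi 1/12; Takeshi 1/42; Yori 1/12

There is no surviving spouse, so the entire estate passes to Yoshiko's descendants per capita at each generation.
At generation 1 (Haruki, Umeko, Hana, Sachiko) there are 4 shares of (1)/4 = 1/4 each.
Living: Haruki — each takes 1/4.
Deceased: Umeko, Hana, and Sachiko. Their combined 3/4 is pooled and carried to generation 2.
At generation 2 (Ryo, Akira, Emiko, Reiko, Yori, Noboru, Kenji, Satoshi, Midori) there are 9 shares of (3/4)/9 = 1/12 each.
Living: Ryo, Akira, Reiko, Yori, Noboru, Kenji, and Satoshi — each takes 1/12.
Deceased: Emiko and Midori. Their combined 1/6 is pooled and carried to generation 3.
At generation 3 (Junko, Isamu, Takeshi, Kaede, Fumio, Daichi, Chiyo) there are 7 shares of (1/6)/7 = 1/42 each.
Living: Junko, Isamu, Takeshi, Kaede, Fumio, Daichi, and Chiyo — each takes 1/42.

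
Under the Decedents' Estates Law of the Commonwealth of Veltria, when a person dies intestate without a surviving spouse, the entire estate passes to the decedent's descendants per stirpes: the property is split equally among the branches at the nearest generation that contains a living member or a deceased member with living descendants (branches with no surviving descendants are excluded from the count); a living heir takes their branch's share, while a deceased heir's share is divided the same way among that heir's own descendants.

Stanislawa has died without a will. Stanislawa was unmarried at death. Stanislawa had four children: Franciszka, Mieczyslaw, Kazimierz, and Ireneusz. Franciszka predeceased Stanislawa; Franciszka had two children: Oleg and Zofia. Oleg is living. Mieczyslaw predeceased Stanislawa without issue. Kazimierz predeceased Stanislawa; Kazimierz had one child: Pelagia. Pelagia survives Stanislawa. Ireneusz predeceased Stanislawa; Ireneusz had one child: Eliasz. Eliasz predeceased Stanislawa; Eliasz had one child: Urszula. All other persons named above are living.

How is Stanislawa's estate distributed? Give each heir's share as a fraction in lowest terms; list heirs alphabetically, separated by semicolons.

Oleg 1/6; Pelagia 1/3; Urszula 1/3; Zofia 1/6

There is no surviving spouse, so the entire estate passes to Stanislawa's descendants per stirpes.
Mieczyslaw left no surviving issue, so that branch lapses and is disregarded.
The estate is divided into 3 equal shares of 1/3 among Franciszka, Kazimierz, Ireneusz.
Franciszka predeceased; the 1/3 allotted to Franciszka's branch passes to Franciszka's issue by representation.
The 1/3 is divided into 2 equal shares of 1/6 among Oleg, Zofia.
Oleg is living and takes 1/6.
Zofia is living and takes 1/6.
Kazimierz predeceased; the 1/3 allotted to Kazimierz's branch passes to Kazimierz's issue by representation.
Pelagia is the sole taker at this level and receives the full 1/3.
Ireneusz predeceased; the 1/3 allotted to Ireneusz's branch passes to Ireneusz's issue by representation.
Eliasz's line is the sole branch at this level, so the full 1/3 passes to Eliasz's issue by representation.
Urszula is the sole taker at this level and receives the full 1/3.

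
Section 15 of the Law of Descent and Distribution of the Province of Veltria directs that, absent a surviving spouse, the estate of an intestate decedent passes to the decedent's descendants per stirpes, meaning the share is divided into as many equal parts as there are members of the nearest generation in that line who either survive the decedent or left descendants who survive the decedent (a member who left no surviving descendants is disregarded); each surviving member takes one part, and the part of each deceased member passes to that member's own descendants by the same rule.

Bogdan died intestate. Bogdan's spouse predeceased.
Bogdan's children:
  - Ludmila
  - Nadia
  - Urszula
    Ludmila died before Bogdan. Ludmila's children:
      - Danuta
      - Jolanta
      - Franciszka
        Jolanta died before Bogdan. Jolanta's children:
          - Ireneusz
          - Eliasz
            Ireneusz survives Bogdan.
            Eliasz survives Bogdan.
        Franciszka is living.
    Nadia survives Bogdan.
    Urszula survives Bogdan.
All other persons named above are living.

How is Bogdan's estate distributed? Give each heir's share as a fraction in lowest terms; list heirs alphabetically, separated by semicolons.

Danuta 1/9; Eliasz 1/18; Franciszka 1/9; Ireneusz 1/18; Nadia 1/3; Urszula 1/3

There is no surviving spouse, so the entire estate passes to Bogdan's descendants per stirpes.
The estate is divided into 3 equal shares of 1/3 among Ludmila, Nadia, Urszula.
Ludmila predeceased; the 1/3 allotted to Ludmila's branch passes to Ludmila's issue by representation.
The 1/3 is divided into 3 equal shares of 1/9 among Danuta, Jolanta, Franciszka.
Danuta is living and takes 1/9.
Jolanta predeceased; the 1/9 allotted to Jolanta's branch passes to Jolanta's issue by representation.
The 1/9 is divided into 2 equal shares of 1/18 among Ireneusz, Eliasz.
Ireneusz is living and takes 1/18.
Eliasz is living and takes 1/18.
Franciszka is living and takes 1/9.
Nadia is living and takes 1/3.
Urszula is living and takes 1/3.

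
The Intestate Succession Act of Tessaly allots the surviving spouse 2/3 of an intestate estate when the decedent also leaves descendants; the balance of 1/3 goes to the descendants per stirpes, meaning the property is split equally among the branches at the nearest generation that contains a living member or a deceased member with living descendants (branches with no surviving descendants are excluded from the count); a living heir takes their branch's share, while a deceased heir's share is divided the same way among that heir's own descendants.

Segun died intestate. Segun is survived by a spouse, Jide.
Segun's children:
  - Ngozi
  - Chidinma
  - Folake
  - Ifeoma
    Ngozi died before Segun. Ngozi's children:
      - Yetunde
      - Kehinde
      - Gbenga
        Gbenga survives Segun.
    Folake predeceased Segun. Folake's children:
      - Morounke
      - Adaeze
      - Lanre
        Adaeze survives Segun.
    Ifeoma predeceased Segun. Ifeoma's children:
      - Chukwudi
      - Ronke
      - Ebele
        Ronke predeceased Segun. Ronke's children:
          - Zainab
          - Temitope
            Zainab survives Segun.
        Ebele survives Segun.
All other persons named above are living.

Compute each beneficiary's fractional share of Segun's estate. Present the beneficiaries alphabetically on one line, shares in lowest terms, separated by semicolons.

Jide, as surviving spouse, takes 2/3.
The remaining 1/3 passes to Segun's descendants per stirpes.
The 1/3 is divided into 4 equal shares of 1/12 among Ngozi, Chidinma, Folake, Ifeoma.
Ngozi predeceased; the 1/12 allotted to Ngozi's branch passes to Ngozi's issue by representation.
The 1/12 is divided into 3 equal shares of 1/36 among Yetunde, Kehinde, Gbenga.
Yetunde is living and takes 1/36.
Kehinde is living and takes 1/36.
Gbenga is living and takes 1/36.
Chidinma is living and takes 1/12.
Folake predeceased; the 1/12 allotted to Folake's branch passes to Folake's issue by representation.
The 1/12 is divided into 3 equal shares of 1/36 among Morounke, Adaeze, Lanre.
Morounke is living and takes 1/36.
Adaeze is living and takes 1/36.
Lanre is living and takes 1/36.
Ifeoma predeceased; the 1/12 allotted to Ifeoma's branch passes to Ifeoma's issue by representation.
The 1/12 is divided into 3 equal shares of 1/36 among Chukwudi, Ronke, Ebele.
Chukwudi is living and takes 1/36.
Ronke predeceased; the 1/36 allotted to Ronke's branch passes to Ronke's issue by representation.
The 1/36 is divided into 2 equal shares of 1/72 among Zainab, Temitope.
Zainab is living and takes 1/72.
Temitope is living and takes 1/72.
Ebele is living and takes 1/36.

Adaeze 1/36; Chidinma 1/12; Chukwudi 1/36; Ebele 1/36; Gbenga 1/36; Jide 2/3; Kehinde 1/36; Lanre 1/36; Morounke 1/36; Temitope 1/72; Yetunde 1/36; Zainab 1/72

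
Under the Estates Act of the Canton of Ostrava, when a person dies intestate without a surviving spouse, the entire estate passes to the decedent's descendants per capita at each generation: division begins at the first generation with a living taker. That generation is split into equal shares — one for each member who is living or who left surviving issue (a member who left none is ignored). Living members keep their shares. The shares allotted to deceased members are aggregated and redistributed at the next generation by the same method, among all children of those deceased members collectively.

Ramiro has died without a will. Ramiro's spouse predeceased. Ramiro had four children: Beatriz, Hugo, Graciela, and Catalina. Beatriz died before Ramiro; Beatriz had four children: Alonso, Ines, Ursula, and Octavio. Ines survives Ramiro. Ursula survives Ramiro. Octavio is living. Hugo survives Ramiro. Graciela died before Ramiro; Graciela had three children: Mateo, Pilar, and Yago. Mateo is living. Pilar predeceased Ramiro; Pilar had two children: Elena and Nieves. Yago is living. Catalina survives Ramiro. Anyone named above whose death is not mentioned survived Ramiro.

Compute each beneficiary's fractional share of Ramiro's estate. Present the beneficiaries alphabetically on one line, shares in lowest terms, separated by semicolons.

There is no surviving spouse, so the entire estate passes to Ramiro's descendants per capita at each generation.
At generation 1 (Beatriz, Hugo, Graciela, Catalina) there are 4 shares of (1)/4 = 1/4 each.
Living: Hugo and Catalina — each takes 1/4.
Deceased: Beatriz and Graciela. Their combined 1/2 is pooled and carried to generation 2.
At generation 2 (Alonso, Ines, Ursula, Octavio, Mateo, Pilar, Yago) there are 7 shares of (1/2)/7 = 1/14 each.
Living: Alonso, Ines, Ursula, Octavio, Mateo, and Yago — each takes 1/14.
Deceased: Pilar. That 1/14 share is carried to generation 3.
At generation 3 (Elena, Nieves) there are 2 shares of (1/14)/2 = 1/28 each.
Living: Elena and Nieves — each takes 1/28.

Alonso 1/14; Catalina 1/4; Elena 1/28; Hugo 1/4; Ines 1/14; Mateo 1/14; Nieves 1/28; Octavio 1/14; Ursula 1/14; Yago 1/14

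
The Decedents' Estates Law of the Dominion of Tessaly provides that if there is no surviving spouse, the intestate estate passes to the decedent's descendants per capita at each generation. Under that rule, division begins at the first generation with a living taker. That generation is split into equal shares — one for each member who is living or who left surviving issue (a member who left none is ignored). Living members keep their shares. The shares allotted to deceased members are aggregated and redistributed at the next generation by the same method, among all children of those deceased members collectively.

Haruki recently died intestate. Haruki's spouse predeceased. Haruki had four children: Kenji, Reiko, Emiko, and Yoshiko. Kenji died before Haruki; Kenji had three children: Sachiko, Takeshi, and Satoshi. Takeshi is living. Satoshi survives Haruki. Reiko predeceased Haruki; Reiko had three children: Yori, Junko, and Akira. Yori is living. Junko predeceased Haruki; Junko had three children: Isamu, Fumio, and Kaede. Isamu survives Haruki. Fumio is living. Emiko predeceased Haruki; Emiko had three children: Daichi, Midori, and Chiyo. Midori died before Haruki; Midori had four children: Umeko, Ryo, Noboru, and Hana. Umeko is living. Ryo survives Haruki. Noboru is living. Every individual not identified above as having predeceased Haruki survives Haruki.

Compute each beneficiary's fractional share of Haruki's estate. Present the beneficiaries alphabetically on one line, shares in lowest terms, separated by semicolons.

Akira 1/12; Chiyo 1/12; Daichi 1/12; Fumio 1/42; Hana 1/42; Isamu 1/42; Kaede 1/42; Noboru 1/42; Ryo 1/42; Sachiko 1/12; Satoshi 1/12; Takeshi 1/12; Umeko 1/42; Yori 1/12; Yoshiko 1/4

There is no surviving spouse, so the entire estate passes to Haruki's descendants per capita at each generation.
At generation 1 (Kenji, Reiko, Emiko, Yoshiko) there are 4 shares of (1)/4 = 1/4 each.
Living: Yoshiko — each takes 1/4.
Deceased: Kenji, Reiko, and Emiko. Their combined 3/4 is pooled and carried to generation 2.
At generation 2 (Sachiko, Takeshi, Satoshi, Yori, Junko, Akira, Daichi, Midori, Chiyo) there are 9 shares of (3/4)/9 = 1/12 each.
Living: Sachiko, Takeshi, Satoshi, Yori, Akira, Daichi, and Chiyo — each takes 1/12.
Deceased: Junko and Midori. Their combined 1/6 is pooled and carried to generation 3.
At generation 3 (Isamu, Fumio, Kaede, Umeko, Ryo, Noboru, Hana) there are 7 shares of (1/6)/7 = 1/42 each.
Living: Isamu, Fumio, Kaede, Umeko, Ryo, Noboru, and Hana — each takes 1/42.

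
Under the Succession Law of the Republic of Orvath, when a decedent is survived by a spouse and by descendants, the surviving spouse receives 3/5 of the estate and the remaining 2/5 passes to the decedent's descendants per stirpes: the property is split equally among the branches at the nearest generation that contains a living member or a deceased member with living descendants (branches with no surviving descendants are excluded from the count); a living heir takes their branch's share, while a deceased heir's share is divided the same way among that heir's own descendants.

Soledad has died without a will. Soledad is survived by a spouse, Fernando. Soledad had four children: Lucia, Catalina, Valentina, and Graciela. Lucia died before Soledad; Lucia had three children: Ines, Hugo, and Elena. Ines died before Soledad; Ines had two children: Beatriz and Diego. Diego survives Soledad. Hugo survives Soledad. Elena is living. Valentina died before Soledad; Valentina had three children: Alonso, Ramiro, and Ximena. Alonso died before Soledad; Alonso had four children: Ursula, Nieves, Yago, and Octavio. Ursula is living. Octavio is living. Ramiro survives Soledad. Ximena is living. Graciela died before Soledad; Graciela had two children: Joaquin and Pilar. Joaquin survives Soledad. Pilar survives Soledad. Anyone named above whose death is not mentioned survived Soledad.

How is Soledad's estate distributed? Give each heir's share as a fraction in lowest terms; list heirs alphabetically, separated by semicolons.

Fernando, as surviving spouse, takes 3/5.
The remaining 2/5 passes to Soledad's descendants per stirpes.
The 2/5 is divided into 4 equal shares of 1/10 among Lucia, Catalina, Valentina, Graciela.
Lucia predeceased; the 1/10 allotted to Lucia's branch passes to Lucia's issue by representation.
The 1/10 is divided into 3 equal shares of 1/30 among Ines, Hugo, Elena.
Ines predeceased; the 1/30 allotted to Ines's branch passes to Ines's issue by representation.
The 1/30 is divided into 2 equal shares of 1/60 among Beatriz, Diego.
Beatriz is living and takes 1/60.
Diego is living and takes 1/60.
Hugo is living and takes 1/30.
Elena is living and takes 1/30.
Catalina is living and takes 1/10.
Valentina predeceased; the 1/10 allotted to Valentina's branch passes to Valentina's issue by representation.
The 1/10 is divided into 3 equal shares of 1/30 among Alonso, Ramiro, Ximena.
Alonso predeceased; the 1/30 allotted to Alonso's branch passes to Alonso's issue by representation.
The 1/30 is divided into 4 equal shares of 1/120 among Ursula, Nieves, Yago, Octavio.
Ursula is living and takes 1/120.
Nieves is living and takes 1/120.
Yago is living and takes 1/120.
Octavio is living and takes 1/120.
Ramiro is living and takes 1/30.
Ximena is living and takes 1/30.
Graciela predeceased; the 1/10 allotted to Graciela's branch passes to Graciela's issue by representation.
The 1/10 is divided into 2 equal shares of 1/20 among Joaquin, Pilar.
Joaquin is living and takes 1/20.
Pilar is living and takes 1/20.

Beatriz 1/60; Catalina 1/10; Diego 1/60; Elena 1/30; Fernando 3/5; Hugo 1/30; Joaquin 1/20; Nieves 1/120; Octavio 1/120; Pilar 1/20; Ramiro 1/30; Ursula 1/120; Ximena 1/30; Yago 1/120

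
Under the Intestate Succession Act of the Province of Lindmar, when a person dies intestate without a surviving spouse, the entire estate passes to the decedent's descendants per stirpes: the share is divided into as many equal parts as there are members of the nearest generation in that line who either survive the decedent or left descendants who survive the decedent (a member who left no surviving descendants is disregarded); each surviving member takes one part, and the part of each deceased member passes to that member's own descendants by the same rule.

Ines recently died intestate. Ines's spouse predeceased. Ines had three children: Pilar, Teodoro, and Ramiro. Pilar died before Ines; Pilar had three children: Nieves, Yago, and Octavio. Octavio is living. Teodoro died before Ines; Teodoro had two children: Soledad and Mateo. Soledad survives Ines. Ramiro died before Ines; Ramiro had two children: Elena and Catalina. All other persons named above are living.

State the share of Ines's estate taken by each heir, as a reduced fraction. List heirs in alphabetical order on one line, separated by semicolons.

Catalina 1/6; Elena 1/6; Mateo 1/6; Nieves 1/9; Octavio 1/9; Soledad 1/6; Yago 1/9

There is no surviving spouse, so the entire estate passes to Ines's descendants per stirpes.
The estate is divided into 3 equal shares of 1/3 among Pilar, Teodoro, Ramiro.
Pilar predeceased; the 1/3 allotted to Pilar's branch passes to Pilar's issue by representation.
The 1/3 is divided into 3 equal shares of 1/9 among Nieves, Yago, Octavio.
Nieves is living and takes 1/9.
Yago is living and takes 1/9.
Octavio is living and takes 1/9.
Teodoro predeceased; the 1/3 allotted to Teodoro's branch passes to Teodoro's issue by representation.
The 1/3 is divided into 2 equal shares of 1/6 among Soledad, Mateo.
Soledad is living and takes 1/6.
Mateo is living and takes 1/6.
Ramiro predeceased; the 1/3 allotted to Ramiro's branch passes to Ramiro's issue by representation.
The 1/3 is divided into 2 equal shares of 1/6 among Elena, Catalina.
Elena is living and takes 1/6.
Catalina is living and takes 1/6.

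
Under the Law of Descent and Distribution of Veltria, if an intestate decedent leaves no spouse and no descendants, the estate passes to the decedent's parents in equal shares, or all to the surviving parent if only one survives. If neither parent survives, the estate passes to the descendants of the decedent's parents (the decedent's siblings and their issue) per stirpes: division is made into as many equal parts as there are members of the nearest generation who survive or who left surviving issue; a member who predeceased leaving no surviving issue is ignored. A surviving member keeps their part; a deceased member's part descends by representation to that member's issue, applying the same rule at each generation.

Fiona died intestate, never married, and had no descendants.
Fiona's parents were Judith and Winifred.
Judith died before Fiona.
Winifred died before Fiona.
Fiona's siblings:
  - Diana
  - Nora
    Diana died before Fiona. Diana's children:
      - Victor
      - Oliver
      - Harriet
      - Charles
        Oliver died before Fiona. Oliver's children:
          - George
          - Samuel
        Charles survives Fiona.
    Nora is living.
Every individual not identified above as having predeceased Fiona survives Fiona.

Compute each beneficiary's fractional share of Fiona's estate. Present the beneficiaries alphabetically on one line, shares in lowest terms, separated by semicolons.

Neither parent survives and there are no descendants, so the estate passes to Fiona's siblings and their issue per stirpes.
The estate is divided into 2 equal shares of 1/2 among Diana, Nora.
Diana predeceased; the 1/2 allotted to Diana's branch passes to Diana's issue by representation.
The 1/2 is divided into 4 equal shares of 1/8 among Victor, Oliver, Harriet, Charles.
Victor is living and takes 1/8.
Oliver predeceased; the 1/8 allotted to Oliver's branch passes to Oliver's issue by representation.
The 1/8 is divided into 2 equal shares of 1/16 among George, Samuel.
George is living and takes 1/16.
Samuel is living and takes 1/16.
Harriet is living and takes 1/8.
Charles is living and takes 1/8.
Nora is living and takes 1/2.

Charles 1/8; George 1/16; Harriet 1/8; Nora 1/2; Samuel 1/16; Victor 1/8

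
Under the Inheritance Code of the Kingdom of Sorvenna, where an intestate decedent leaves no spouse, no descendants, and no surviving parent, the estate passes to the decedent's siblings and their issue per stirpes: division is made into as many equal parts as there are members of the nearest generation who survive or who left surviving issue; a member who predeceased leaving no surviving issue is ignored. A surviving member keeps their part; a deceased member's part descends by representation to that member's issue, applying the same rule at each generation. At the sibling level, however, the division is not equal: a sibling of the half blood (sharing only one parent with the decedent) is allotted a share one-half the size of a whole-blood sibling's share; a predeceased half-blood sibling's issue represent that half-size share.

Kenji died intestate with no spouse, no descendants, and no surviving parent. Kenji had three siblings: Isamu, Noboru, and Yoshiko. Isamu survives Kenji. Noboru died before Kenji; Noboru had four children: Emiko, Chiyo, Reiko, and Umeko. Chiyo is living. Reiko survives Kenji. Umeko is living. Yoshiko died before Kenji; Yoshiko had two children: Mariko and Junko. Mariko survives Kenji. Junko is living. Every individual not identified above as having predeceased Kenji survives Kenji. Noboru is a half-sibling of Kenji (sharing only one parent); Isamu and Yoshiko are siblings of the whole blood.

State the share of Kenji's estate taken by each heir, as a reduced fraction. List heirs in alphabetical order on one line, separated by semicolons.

Chiyo 1/20; Emiko 1/20; Isamu 2/5; Junko 1/5; Mariko 1/5; Reiko 1/20; Umeko 1/20

No spouse, descendants, or parent survives, so the estate passes to Kenji's siblings per stirpes.
Half-blood siblings count for one-half the weight of whole-blood siblings at the initial division.
Dividing 1 in proportion to weights (total weight 5/2): Isamu (weight 1) → 2/5; Noboru (weight 1/2) → 1/5; Yoshiko (weight 1) → 2/5.
Isamu is living and takes 2/5.
Noboru predeceased; the 1/5 allotted to Noboru's branch passes to Noboru's issue by representation.
The 1/5 is divided into 4 equal shares of 1/20 among Emiko, Chiyo, Reiko, Umeko.
Emiko is living and takes 1/20.
Chiyo is living and takes 1/20.
Reiko is living and takes 1/20.
Umeko is living and takes 1/20.
Yoshiko predeceased; the 2/5 allotted to Yoshiko's branch passes to Yoshiko's issue by representation.
The 2/5 is divided into 2 equal shares of 1/5 among Mariko, Junko.
Mariko is living and takes 1/5.
Junko is living and takes 1/5.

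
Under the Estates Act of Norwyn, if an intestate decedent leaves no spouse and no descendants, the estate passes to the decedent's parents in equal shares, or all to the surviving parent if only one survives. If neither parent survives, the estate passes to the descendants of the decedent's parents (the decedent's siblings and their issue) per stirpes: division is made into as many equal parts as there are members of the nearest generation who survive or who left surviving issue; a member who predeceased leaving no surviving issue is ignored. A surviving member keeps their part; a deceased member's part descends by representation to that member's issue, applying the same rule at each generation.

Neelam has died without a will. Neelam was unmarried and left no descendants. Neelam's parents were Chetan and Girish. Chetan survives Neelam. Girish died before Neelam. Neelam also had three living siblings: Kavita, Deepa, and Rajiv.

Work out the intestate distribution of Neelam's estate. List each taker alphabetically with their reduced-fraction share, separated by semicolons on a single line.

Only one parent, Chetan, survives, so Chetan takes the entire estate. The siblings take nothing because a surviving parent has priority.

Chetan 1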